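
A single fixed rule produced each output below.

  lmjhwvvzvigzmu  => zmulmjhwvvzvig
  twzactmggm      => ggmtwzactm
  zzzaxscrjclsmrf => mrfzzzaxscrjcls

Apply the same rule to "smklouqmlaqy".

What's happening: move the last 3 characters to the front (rotate right by 3).
On "smklouqmlaqy" that produces "aqysmklouqml".

aqysmklouqml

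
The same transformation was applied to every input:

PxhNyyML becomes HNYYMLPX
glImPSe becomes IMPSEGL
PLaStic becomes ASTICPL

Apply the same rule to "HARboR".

RBORHA

The transformation: move the first 2 characters to the end (rotate left by 2), then convert every letter to uppercase.
On "HARboR": the first step gives "RboRHA", and the second then gives "RBORHA".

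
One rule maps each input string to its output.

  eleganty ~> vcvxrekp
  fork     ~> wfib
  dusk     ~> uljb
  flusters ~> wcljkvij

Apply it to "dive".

The rule is to shift every letter 9 places backward in the alphabet (wrapping around).
Applying that to "dive" gives "uzmv".

uzmv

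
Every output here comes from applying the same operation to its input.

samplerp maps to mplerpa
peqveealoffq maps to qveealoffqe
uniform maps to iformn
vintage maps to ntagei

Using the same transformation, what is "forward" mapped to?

Looking at the pairs, the operation is to delete the first character, then move the first character to the end.
Starting from "forward": after the first operation, "orward"; after the second, "rwardo".

rwardo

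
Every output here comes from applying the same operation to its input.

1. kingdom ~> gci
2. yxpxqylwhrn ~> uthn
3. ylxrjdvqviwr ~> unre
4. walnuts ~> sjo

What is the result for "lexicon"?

Looking at the pairs, the operation is to keep one character in every 3, starting at position 1 (positions 1st, 4th, 7th, ...), then shift every letter 4 places backward in the alphabet (wrapping around).
Starting from "lexicon": after the first operation, "lin"; after the second, "hej".

hej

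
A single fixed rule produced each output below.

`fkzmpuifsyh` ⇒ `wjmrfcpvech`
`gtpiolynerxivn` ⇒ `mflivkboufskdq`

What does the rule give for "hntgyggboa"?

In each case the input is transformed by: move the first 2 characters to the end (rotate left by 2), then shift every letter 3 places backward in the alphabet (wrapping around).
"hntgyggboa" → "tgyggboahn" → "qdvddylxek".
(Check on "fkzmpuifsyh": → "zmpuifsyhfk" → "wjmrfcpvech" ✓)

qdvddylxek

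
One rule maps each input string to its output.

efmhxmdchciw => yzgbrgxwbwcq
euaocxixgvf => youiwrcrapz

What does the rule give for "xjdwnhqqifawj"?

Each output is the input with this applied: shift every letter 6 places backward in the alphabet (wrapping around).
"xjdwnhqqifawj" → "rdxqhbkkczuqd".

rdxqhbkkczuqd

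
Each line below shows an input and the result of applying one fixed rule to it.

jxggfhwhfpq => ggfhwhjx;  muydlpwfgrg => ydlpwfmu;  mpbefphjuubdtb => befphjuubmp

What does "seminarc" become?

The pattern: delete the last 3 characters, then move the first 2 characters to the end (rotate left by 2).
"seminarc" → "semin" → "minse".

minse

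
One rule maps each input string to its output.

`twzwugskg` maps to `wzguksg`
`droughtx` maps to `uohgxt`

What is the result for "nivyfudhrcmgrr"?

In each case the input is transformed by: swap each adjacent pair of characters (1↔2, 3↔4, ...), then delete the first 2 characters.
Applying that to "nivyfudhrcmgrr" gives "yvufhdcrgmrr".

yvufhdcrgmrr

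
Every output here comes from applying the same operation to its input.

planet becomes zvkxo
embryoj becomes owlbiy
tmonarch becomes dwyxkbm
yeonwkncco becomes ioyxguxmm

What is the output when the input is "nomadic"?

xywkns

Looking at the pairs, the operation is to delete the last character, then shift every letter 10 places forward in the alphabet (wrapping around).
On "nomadic": the first step gives "nomadi", and the second then gives "xywkns".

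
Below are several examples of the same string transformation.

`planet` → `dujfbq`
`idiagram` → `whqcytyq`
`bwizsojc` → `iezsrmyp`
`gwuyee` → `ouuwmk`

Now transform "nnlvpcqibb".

sgyrrddblf

Each output is the input with this applied: swap the front and back halves of the string, then shift every letter 10 places backward in the alphabet (wrapping around).
On "nnlvpcqibb": the first step gives "cqibbnnlvp", and the second then gives "sgyrrddblf".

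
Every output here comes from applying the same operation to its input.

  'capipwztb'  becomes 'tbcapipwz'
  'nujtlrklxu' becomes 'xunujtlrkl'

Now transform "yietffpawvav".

avyietffpawv

Rule — move the last 2 characters to the front (rotate right by 2).
"yietffpawvav" → "avyietffpawv".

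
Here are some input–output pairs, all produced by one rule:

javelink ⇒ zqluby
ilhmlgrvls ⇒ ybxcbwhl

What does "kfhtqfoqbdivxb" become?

avxjgvegrtyl

Each output is the input with this applied: delete the last 2 characters, then shift every letter 10 places backward in the alphabet (wrapping around).
For "kfhtqfoqbdivxb", step one produces "kfhtqfoqbdiv"; step two turns that into "avxjgvegrtyl".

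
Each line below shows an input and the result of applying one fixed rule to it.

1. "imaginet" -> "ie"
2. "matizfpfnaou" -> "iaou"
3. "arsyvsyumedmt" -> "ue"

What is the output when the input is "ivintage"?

ae

What's happening: delete the first 3 characters, then keep only the vowels.
Working it through for "ivintage": intermediate "ntage", final "ae".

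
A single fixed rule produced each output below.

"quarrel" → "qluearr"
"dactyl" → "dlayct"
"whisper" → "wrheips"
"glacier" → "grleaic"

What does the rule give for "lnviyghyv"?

What's happening: take characters alternately from the front and the back (1st, last, 2nd, 2nd-last, ...).
For "lnviyghyv" the result is "lvnyvhigy".

lvnyvhigy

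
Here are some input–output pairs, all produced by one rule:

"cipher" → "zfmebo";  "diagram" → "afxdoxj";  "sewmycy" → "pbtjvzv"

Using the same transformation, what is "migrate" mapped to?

Looking at the pairs, the operation is to shift every letter 3 places backward in the alphabet (wrapping around).
"migrate" → "jfdoxqb".

jfdoxqb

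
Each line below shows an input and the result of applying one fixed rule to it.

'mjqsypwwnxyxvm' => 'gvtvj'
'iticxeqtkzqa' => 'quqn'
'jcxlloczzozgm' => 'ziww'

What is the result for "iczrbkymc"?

zyj

The rule is to shift every letter 3 places backward in the alphabet (wrapping around), then keep one character in every 3, starting at position 2 (positions 2nd, 5th, 8th, ...).
On "iczrbkymc": the first step gives "fzwoyhvjz", and the second then gives "zyj".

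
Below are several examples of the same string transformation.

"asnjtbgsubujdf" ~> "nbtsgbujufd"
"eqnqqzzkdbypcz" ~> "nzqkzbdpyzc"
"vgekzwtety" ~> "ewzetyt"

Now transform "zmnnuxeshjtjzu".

In each case the input is transformed by: swap each adjacent pair of characters (1↔2, 3↔4, ...), then delete the first 3 characters.
So "zmnnuxeshjtjzu" becomes "nxusejhjtuz".

nxusejhjtuz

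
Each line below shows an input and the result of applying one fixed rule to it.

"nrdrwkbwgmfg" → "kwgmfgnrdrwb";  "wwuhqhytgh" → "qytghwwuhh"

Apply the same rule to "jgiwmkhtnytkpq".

hnytkpqjgiwmkt

What's happening: swap the front and back halves of the string, then swap the first and last characters.
For "jgiwmkhtnytkpq", step one produces "tnytkpqjgiwmkh"; step two turns that into "hnytkpqjgiwmkt".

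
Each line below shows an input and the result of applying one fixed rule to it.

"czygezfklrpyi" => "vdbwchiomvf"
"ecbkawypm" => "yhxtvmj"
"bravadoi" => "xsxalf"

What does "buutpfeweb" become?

rqmcbtby

In each case the input is transformed by: delete the first 2 characters, then shift every letter 3 places backward in the alphabet (wrapping around).
Applying both steps to "buutpfeweb": "utpfeweb", then "rqmcbtby".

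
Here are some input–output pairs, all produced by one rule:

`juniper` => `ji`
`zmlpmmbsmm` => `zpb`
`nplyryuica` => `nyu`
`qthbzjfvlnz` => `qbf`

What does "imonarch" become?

in

What's happening: move the last 2 characters to the front (rotate right by 2), then keep one character in every 3, starting at position 3 (positions 3rd, 6th, 9th, ...).
On "imonarch": the first step gives "chimonar", and the second then gives "in".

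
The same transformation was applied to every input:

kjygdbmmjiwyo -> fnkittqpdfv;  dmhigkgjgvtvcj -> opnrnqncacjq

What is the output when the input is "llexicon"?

lepjvu

What's happening: delete the first 2 characters, then shift every letter 7 places forward in the alphabet (wrapping around).
On "llexicon" that produces "lepjvu".
(Check on "kjygdbmmjiwyo": → "ygdbmmjiwyo" → "fnkittqpdfv" ✓)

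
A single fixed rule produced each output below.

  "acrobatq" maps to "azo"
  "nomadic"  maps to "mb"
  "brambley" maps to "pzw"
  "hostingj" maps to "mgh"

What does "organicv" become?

The pattern: shift every letter 2 places backward in the alphabet (wrapping around), then keep one character in every 3, starting at position 2 (positions 2nd, 5th, 8th, ...).
Doing the same to "organicv": "plt".
(Check on "brambley": → "zpykzjcw" → "pzw" ✓)

plt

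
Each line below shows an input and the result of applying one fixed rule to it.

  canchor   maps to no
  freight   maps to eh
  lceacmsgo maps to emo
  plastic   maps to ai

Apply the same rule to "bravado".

ad

The pattern: keep one character in every 3, starting at position 3 (positions 3rd, 6th, 9th, ...).
"bravado" → "ad".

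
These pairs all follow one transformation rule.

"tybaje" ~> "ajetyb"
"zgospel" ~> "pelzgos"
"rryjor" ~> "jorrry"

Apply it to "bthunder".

derbthun

Looking at the pairs, the operation is to move the last 3 characters to the front (rotate right by 3).
Doing the same to "bthunder": "derbthun".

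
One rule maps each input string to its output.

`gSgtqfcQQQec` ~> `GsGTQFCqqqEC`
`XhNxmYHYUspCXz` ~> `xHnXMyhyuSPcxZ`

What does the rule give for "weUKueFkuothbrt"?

In each case the input is transformed by: flip the case of every letter.
So "weUKueFkuothbrt" becomes "WEukUEfKUOTHBRT".

WEukUEfKUOTHBRT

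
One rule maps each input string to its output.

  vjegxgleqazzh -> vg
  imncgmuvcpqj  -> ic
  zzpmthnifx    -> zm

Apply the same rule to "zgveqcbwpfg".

ze

Rule — keep one character in every 3, starting at position 1 (positions 1st, 4th, 7th, ...), then keep only the first 2 characters.
"zgveqcbwpfg" → "zebf" → "ze".
(Check on "zzpmthnifx": → "zmnx" → "zm" ✓)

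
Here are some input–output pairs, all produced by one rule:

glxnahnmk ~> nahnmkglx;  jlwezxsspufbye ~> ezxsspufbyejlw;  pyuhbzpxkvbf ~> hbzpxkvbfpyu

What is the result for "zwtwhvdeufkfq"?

The pattern: move the first 3 characters to the end (rotate left by 3).
"zwtwhvdeufkfq" → "whvdeufkfqzwt".

whvdeufkfqzwt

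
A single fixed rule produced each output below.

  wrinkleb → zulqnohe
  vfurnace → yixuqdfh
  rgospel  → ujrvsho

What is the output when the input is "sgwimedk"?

The rule is to shift every letter 3 places forward in the alphabet (wrapping around).
"sgwimedk" → "vjzlphgn".

vjzlphgn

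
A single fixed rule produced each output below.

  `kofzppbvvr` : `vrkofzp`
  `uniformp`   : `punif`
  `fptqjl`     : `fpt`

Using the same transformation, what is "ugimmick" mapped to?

The pattern: swap the front and back halves of the string, then delete the first 3 characters.
On "ugimmick": the first step gives "mickugim", and the second then gives "kugim".

kugim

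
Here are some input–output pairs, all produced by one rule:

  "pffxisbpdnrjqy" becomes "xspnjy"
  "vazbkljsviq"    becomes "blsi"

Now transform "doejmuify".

What's happening: delete the first 3 characters, then keep every other character starting from the first (positions 1st, 3rd, 5th, ...).
Applying both steps to "doejmuify": "jmuify", then "juf".
(Check on "vazbkljsviq": → "bkljsviq" → "blsi" ✓)

juf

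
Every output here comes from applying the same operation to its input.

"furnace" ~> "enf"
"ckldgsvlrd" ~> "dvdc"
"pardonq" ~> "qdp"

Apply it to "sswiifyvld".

Looking at the pairs, the operation is to keep one character in every 3, starting at position 1 (positions 1st, 4th, 7th, ...), then reverse the string.
Applying both steps to "sswiifyvld": "siyd", then "dyis".
(Check on "pardonq": → "pdq" → "qdp" ✓)

dyis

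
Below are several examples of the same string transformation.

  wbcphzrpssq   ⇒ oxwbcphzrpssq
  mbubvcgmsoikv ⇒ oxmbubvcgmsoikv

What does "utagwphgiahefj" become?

The rule is to prepend "ox".
So "utagwphgiahefj" becomes "oxutagwphgiahefj".

oxutagwphgiahefj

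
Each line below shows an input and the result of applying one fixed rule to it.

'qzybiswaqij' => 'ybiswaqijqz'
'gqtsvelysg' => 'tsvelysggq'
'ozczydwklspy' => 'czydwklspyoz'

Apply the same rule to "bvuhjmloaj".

Each output is the input with this applied: move the first 2 characters to the end (rotate left by 2).
So "bvuhjmloaj" becomes "uhjmloajbv".

uhjmloajbv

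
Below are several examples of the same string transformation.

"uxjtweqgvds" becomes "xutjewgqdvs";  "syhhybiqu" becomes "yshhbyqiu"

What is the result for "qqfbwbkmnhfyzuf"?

The transformation: swap each adjacent pair of characters (1↔2, 3↔4, ...).
Applying that to "qqfbwbkmnhfyzuf" gives "qqbfbwmkhnyfuzf".

qqbfbwmkhnyfuzf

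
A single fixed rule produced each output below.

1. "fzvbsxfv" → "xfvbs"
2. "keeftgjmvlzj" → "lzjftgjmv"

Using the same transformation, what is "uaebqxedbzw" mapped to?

bzwbqxed

Rule — delete the first 3 characters, then move the last 3 characters to the front (rotate right by 3).
Starting from "uaebqxedbzw": after the first operation, "bqxedbzw"; after the second, "bzwbqxed".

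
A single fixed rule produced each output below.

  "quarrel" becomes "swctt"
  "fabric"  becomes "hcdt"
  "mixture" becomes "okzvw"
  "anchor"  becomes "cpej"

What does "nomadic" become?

Each output is the input with this applied: shift every letter 2 places forward in the alphabet (wrapping around), then delete the last 2 characters.
"nomadic" → "pqocfke" → "pqocf".

pqocf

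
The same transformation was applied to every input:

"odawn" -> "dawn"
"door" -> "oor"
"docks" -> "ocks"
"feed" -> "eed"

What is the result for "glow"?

The transformation: delete the first character.
"glow" → "low".

low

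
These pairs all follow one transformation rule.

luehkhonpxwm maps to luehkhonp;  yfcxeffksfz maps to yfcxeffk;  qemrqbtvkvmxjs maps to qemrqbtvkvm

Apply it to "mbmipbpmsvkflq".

Each output is the input with this applied: delete the last 3 characters.
On "mbmipbpmsvkflq" that produces "mbmipbpmsvk".

mbmipbpmsvk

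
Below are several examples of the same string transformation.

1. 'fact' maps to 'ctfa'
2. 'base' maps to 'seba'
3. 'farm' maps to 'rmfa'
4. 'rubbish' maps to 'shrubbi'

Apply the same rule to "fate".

What's happening: move the last 2 characters to the front (rotate right by 2).
So "fate" becomes "tefa".

tefa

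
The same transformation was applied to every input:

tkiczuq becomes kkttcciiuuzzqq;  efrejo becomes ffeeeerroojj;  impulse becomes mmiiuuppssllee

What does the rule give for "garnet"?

aaggnnrrttee

The transformation: swap each adjacent pair of characters (1↔2, 3↔4, ...), then double every character.
Applying both steps to "garnet": "agnrte", then "aaggnnrrttee".
(Check on "impulse": → "miupsle" → "mmiiuuppssllee" ✓)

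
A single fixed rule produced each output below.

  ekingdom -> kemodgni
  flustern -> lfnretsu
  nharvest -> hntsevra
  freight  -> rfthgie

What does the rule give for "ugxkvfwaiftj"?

Each output is the input with this applied: reverse the string, then move the last 2 characters to the front (rotate right by 2).
Starting from "ugxkvfwaiftj": after the first operation, "jtfiawfvkxgu"; after the second, "gujtfiawfvkx".

gujtfiawfvkx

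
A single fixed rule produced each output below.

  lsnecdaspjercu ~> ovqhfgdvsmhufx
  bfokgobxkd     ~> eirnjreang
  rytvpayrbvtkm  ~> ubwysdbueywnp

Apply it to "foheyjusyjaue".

The rule is to shift every letter 3 places forward in the alphabet (wrapping around).
Doing the same to "foheyjusyjaue": "irkhbmxvbmdxh".

irkhbmxvbmdxh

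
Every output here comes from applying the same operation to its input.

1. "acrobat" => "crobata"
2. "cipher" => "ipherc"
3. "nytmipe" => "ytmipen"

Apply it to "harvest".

arvesth

The transformation: move the first character to the end.
For "harvest" the result is "arvesth".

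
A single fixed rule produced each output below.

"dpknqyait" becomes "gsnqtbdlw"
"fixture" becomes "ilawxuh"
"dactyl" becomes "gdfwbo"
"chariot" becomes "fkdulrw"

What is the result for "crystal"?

The rule is to shift every letter 3 places forward in the alphabet (wrapping around).
On "crystal" that produces "fubvwdo".

fubvwdo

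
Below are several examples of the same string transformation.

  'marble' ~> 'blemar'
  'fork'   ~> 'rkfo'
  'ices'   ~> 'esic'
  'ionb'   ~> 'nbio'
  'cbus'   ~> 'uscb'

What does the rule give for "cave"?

veca

Each output is the input with this applied: swap the front and back halves of the string.
On "cave" that produces "veca".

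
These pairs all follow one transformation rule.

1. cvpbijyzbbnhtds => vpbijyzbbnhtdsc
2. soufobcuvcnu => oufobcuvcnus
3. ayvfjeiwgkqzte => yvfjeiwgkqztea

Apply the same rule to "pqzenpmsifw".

In each case the input is transformed by: move the first character to the end.
On "pqzenpmsifw" that produces "qzenpmsifwp".

qzenpmsifwp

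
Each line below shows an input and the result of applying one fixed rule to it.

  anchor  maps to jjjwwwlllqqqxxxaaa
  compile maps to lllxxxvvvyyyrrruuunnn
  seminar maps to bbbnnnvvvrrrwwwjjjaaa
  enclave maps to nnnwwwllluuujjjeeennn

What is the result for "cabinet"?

What's happening: repeat every character 3 times, then shift every letter 9 places forward in the alphabet (wrapping around).
On "cabinet" that produces "llljjjkkkrrrwwwnnnccc".

llljjjkkkrrrwwwnnnccc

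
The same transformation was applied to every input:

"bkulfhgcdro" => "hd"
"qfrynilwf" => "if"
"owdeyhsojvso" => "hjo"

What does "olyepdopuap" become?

du

Rule — keep one character in every 3, starting at position 3 (positions 3rd, 6th, 9th, ...), then delete the first character.
On "olyepdopuap" that produces "du".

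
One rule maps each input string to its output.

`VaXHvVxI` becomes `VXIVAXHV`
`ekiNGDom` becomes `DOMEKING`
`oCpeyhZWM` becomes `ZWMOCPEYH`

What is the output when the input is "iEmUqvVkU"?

VKUIEMUQV

Looking at the pairs, the operation is to move the last 3 characters to the front (rotate right by 3), then convert every letter to uppercase.
Working it through for "iEmUqvVkU": intermediate "VkUiEmUqv", final "VKUIEMUQV".
(Check on "oCpeyhZWM": → "ZWMoCpeyh" → "ZWMOCPEYH" ✓)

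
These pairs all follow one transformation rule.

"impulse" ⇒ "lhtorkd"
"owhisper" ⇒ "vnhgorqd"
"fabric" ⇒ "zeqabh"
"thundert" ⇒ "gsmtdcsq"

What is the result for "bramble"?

qalzkad

The pattern: swap each adjacent pair of characters (1↔2, 3↔4, ...), then shift every letter 1 place backward in the alphabet (wrapping around).
Applying both steps to "bramble": "rbmalbe", then "qalzkad".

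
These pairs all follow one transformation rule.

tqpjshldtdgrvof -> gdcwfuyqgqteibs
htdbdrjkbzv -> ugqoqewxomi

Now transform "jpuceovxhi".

The transformation: shift every letter 13 places forward in the alphabet (wrapping around) — i.e. ROT13.
For "jpuceovxhi" the result is "wchprbikuv".

wchprbikuv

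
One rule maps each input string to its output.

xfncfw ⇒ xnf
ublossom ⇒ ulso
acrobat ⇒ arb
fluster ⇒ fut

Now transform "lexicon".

Each output is the input with this applied: move the last character to the front, then keep every other character starting from the second (positions 2nd, 4th, 6th, ...).
Working it through for "lexicon": intermediate "nlexico", final "lxc".

lxc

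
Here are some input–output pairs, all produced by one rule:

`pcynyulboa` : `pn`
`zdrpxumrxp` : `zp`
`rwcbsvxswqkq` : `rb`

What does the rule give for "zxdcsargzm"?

zc

What's happening: keep one character in every 3, starting at position 1 (positions 1st, 4th, 7th, ...), then delete the last 2 characters.
Working it through for "zxdcsargzm": intermediate "zcrm", final "zc".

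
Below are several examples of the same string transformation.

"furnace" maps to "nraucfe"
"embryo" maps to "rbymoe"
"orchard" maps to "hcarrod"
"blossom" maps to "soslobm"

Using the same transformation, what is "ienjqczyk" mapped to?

jnqecizky

What's happening: move the first 3 characters to the end (rotate left by 3), then take characters alternately from the front and the back (1st, last, 2nd, 2nd-last, ...).
Applying both steps to "ienjqczyk": "jqczykien", then "jnqecizky".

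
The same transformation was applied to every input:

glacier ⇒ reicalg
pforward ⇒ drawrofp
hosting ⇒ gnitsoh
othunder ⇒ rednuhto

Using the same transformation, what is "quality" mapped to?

ytilauq

The pattern: reverse the string.
So "quality" becomes "ytilauq".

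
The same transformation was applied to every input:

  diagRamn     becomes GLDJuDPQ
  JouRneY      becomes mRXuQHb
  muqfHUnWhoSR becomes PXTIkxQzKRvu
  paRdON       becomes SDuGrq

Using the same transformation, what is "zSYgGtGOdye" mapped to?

CvbJjWjrGBH

The pattern: flip the case of every letter, then shift every letter 3 places forward in the alphabet (wrapping around).
For "zSYgGtGOdye", step one produces "ZsyGgTgoDYE"; step two turns that into "CvbJjWjrGBH".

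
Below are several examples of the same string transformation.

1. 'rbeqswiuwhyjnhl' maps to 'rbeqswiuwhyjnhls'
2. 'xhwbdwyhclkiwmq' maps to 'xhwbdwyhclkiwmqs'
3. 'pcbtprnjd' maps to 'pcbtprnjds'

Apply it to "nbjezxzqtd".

Each output is the input with this applied: append "s".
Doing the same to "nbjezxzqtd": "nbjezxzqtds".

nbjezxzqtds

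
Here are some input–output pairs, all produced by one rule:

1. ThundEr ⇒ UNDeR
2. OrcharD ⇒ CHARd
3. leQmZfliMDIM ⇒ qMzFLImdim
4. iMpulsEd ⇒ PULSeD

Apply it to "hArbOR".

RBor

Rule — delete the first 2 characters, then flip the case of every letter.
Starting from "hArbOR": after the first operation, "rbOR"; after the second, "RBor".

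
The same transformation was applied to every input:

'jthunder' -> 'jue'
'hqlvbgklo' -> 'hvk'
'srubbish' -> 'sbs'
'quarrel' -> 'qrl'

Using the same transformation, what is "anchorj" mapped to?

ahj

The transformation: keep one character in every 3, starting at position 1 (positions 1st, 4th, 7th, ...).
Doing the same to "anchorj": "ahj".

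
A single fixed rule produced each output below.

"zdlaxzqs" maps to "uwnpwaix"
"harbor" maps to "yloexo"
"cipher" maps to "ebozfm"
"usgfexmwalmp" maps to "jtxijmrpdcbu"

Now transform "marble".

yibjxo

The pattern: swap the front and back halves of the string, then shift every letter 3 places backward in the alphabet (wrapping around).
"marble" → "blemar" → "yibjxo".
(Check on "zdlaxzqs": → "xzqszdla" → "uwnpwaix" ✓)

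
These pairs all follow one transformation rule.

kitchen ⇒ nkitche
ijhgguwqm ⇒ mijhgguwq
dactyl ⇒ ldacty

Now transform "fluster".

rfluste

In each case the input is transformed by: move the last character to the front.
For "fluster" the result is "rfluste".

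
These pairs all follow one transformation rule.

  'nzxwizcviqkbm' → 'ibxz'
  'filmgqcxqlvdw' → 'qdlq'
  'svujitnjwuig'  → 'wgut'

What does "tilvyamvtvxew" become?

In each case the input is transformed by: keep one character in every 3, starting at position 3 (positions 3rd, 6th, 9th, ...), then move the last 2 characters to the front (rotate right by 2).
"tilvyamvtvxew" → "late" → "tela".

tela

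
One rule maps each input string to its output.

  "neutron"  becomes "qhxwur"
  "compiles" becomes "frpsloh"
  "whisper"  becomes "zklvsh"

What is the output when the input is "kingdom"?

nlqjgr

In each case the input is transformed by: delete the last character, then shift every letter 3 places forward in the alphabet (wrapping around).
"kingdom" → "kingdo" → "nlqjgr".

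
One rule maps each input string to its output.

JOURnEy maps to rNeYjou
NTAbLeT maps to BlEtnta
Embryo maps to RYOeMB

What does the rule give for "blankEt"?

NKeTBLA

Rule — flip the case of every letter, then move the first 3 characters to the end (rotate left by 3).
Applying both steps to "blankEt": "BLANKeT", then "NKeTBLA".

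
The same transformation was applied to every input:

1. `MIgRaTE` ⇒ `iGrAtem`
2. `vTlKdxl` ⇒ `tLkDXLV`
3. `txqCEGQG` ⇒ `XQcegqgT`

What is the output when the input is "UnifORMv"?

Each output is the input with this applied: move the first character to the end, then flip the case of every letter.
Doing the same to "UnifORMv": "NIFormVu".

NIFormVu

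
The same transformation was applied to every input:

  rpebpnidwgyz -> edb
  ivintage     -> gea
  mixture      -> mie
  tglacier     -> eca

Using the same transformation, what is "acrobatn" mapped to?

Each output is the input with this applied: sort the characters into reverse alphabetical order, then keep only the last 3 characters.
Working it through for "acrobatn": intermediate "troncbaa", final "baa".

baa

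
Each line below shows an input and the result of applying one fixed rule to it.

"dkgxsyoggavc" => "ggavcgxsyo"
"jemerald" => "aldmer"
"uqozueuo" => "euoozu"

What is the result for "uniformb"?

rmbifo

In each case the input is transformed by: delete the first 2 characters, then swap the front and back halves of the string.
Applying both steps to "uniformb": "iformb", then "rmbifo".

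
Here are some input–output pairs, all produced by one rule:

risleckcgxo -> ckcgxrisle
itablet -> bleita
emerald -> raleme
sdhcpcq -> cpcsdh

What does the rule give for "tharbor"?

The transformation: delete the last character, then swap the front and back halves of the string.
On "tharbor": the first step gives "tharbo", and the second then gives "rbotha".

rbotha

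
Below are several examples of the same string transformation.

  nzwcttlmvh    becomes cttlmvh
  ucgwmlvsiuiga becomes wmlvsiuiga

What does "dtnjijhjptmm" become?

The transformation: delete the first 3 characters.
For "dtnjijhjptmm" the result is "jijhjptmm".

jijhjptmm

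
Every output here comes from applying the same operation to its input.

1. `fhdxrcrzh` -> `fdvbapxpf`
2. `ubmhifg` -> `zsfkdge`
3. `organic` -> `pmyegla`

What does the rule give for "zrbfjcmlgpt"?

Looking at the pairs, the operation is to shift every letter 2 places backward in the alphabet (wrapping around), then swap each adjacent pair of characters (1↔2, 3↔4, ...).
"zrbfjcmlgpt" → "xpzdhakjenr" → "pxdzahjkner".

pxdzahjkner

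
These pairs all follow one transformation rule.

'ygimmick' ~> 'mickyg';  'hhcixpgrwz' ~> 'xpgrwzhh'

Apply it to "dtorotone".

otonedt

Looking at the pairs, the operation is to move the first 2 characters to the end (rotate left by 2), then delete the first 2 characters.
"dtorotone" → "orotonedt" → "otonedt".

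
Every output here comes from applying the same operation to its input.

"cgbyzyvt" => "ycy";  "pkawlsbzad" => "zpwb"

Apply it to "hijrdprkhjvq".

jhrr

What's happening: move the last 3 characters to the front (rotate right by 3), then keep one character in every 3, starting at position 1 (positions 1st, 4th, 7th, ...).
For "hijrdprkhjvq", step one produces "jvqhijrdprkh"; step two turns that into "jhrr".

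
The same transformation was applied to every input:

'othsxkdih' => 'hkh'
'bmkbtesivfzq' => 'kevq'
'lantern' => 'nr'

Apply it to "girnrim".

ri

The rule is to keep one character in every 3, starting at position 3 (positions 3rd, 6th, 9th, ...).
So "girnrim" becomes "ri".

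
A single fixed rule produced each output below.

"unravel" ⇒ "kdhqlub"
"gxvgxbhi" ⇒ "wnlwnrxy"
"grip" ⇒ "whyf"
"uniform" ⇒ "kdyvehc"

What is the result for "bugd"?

The pattern: shift every letter 10 places backward in the alphabet (wrapping around).
For "bugd" the result is "rkwt".

rkwt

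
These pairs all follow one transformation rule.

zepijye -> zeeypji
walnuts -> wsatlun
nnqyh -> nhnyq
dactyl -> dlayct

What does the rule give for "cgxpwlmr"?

crgmxlpw

Rule — take characters alternately from the front and the back (1st, last, 2nd, 2nd-last, ...).
"cgxpwlmr" → "crgmxlpw".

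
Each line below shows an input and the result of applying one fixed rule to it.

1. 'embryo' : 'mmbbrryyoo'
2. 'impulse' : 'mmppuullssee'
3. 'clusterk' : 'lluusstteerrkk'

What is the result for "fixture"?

iixxttuurree

Each output is the input with this applied: delete the first character, then double every character.
So "fixture" becomes "iixxttuurree".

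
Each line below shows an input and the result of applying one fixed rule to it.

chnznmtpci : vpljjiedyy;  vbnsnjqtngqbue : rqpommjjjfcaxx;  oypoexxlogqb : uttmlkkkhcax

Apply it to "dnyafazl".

vujhbzww

The pattern: sort the characters into reverse alphabetical order, then shift every letter 4 places backward in the alphabet (wrapping around).
Working it through for "dnyafazl": intermediate "zynlfdaa", final "vujhbzww".
(Check on "vbnsnjqtngqbue": → "vutsqqnnnjgebb" → "rqpommjjjfcaxx" ✓)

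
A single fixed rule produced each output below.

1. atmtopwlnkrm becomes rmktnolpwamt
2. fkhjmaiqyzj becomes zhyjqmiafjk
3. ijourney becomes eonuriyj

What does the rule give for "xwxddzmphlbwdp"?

The transformation: take characters alternately from the front and the back (1st, last, 2nd, 2nd-last, ...), then move the first 3 characters to the end (rotate left by 3).
Working it through for "xwxddzmphlbwdp": intermediate "xpwdxwdbdlzhmp", final "dxwdbdlzhmpxpw".

dxwdbdlzhmpxpw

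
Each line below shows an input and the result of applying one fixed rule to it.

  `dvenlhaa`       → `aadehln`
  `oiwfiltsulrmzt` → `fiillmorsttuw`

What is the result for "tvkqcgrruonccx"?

The rule is to sort the characters into alphabetical order, then delete the last character.
Applying both steps to "tvkqcgrruonccx": "cccgknoqrrtuvx", then "cccgknoqrrtuv".

cccgknoqrrtuv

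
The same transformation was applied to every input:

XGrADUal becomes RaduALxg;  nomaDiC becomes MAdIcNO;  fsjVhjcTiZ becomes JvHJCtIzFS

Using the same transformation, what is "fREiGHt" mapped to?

Looking at the pairs, the operation is to flip the case of every letter, then move the first 2 characters to the end (rotate left by 2).
Starting from "fREiGHt": after the first operation, "FreIghT"; after the second, "eIghTFr".

eIghTFr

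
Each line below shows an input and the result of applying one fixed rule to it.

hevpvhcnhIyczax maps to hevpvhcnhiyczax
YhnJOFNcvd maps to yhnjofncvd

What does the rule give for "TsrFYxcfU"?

Looking at the pairs, the operation is to convert every letter to lowercase.
So "TsrFYxcfU" becomes "tsrfyxcfu".

tsrfyxcfu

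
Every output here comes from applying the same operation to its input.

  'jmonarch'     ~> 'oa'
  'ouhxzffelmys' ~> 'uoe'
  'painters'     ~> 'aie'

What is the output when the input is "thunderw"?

ue

What's happening: swap each adjacent pair of characters (1↔2, 3↔4, ...), then keep only the vowels.
For "thunderw", step one produces "htnuedwr"; step two turns that into "ue".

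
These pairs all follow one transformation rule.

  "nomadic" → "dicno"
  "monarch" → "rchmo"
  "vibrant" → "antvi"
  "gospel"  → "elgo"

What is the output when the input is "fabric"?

Rule — move the first 2 characters to the end (rotate left by 2), then delete the first 2 characters.
On "fabric": the first step gives "bricfa", and the second then gives "icfa".

icfa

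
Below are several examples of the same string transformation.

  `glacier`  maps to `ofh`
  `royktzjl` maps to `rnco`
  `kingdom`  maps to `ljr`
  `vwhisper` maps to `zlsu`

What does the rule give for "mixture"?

Rule — shift every letter 3 places forward in the alphabet (wrapping around), then keep every other character starting from the second (positions 2nd, 4th, 6th, ...).
Applying both steps to "mixture": "plawxuh", then "lwu".

lwu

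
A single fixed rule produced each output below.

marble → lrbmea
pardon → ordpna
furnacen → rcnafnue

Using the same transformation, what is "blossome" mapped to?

The pattern: take characters alternately from the front and the back (1st, last, 2nd, 2nd-last, ...), then swap the front and back halves of the string.
On "blossome": the first step gives "belmooss", and the second then gives "oossbelm".

oossbelm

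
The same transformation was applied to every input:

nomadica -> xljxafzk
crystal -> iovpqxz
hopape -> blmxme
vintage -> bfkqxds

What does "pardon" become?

In each case the input is transformed by: shift every letter 3 places backward in the alphabet (wrapping around), then swap the first and last characters.
For "pardon", step one produces "mxoalk"; step two turns that into "kxoalm".
(Check on "hopape": → "elmxmb" → "blmxme" ✓)

kxoalm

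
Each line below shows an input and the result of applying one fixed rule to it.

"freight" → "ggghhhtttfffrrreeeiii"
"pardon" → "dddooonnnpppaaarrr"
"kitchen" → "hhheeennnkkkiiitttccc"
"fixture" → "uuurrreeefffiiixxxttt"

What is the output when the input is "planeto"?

The rule is to move the last 3 characters to the front (rotate right by 3), then repeat every character 3 times.
"planeto" → "etoplan" → "eeetttoooppplllaaannn".

eeetttoooppplllaaannn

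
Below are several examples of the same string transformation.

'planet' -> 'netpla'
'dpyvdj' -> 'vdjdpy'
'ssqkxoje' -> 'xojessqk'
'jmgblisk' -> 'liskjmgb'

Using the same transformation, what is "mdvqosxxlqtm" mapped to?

xxlqtmmdvqos

The rule is to swap the front and back halves of the string.
Applying that to "mdvqosxxlqtm" gives "xxlqtmmdvqos".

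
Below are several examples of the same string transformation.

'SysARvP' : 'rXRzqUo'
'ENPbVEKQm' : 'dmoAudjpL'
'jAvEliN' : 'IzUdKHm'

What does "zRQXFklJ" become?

Rule — flip the case of every letter, then shift every letter 1 place backward in the alphabet (wrapping around).
Starting from "zRQXFklJ": after the first operation, "ZrqxfKLj"; after the second, "YqpweJKi".
(Check on "SysARvP": → "sYSarVp" → "rXRzqUo" ✓)

YqpweJKi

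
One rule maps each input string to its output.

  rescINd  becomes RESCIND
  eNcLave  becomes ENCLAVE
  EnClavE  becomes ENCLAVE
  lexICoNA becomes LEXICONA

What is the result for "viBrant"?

In each case the input is transformed by: convert every letter to uppercase.
On "viBrant" that produces "VIBRANT".

VIBRANT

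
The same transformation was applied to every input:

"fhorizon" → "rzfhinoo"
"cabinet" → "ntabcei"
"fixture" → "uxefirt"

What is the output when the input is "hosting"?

Looking at the pairs, the operation is to sort the characters into alphabetical order, then move the last 2 characters to the front (rotate right by 2).
Starting from "hosting": after the first operation, "ghinost"; after the second, "stghino".

stghino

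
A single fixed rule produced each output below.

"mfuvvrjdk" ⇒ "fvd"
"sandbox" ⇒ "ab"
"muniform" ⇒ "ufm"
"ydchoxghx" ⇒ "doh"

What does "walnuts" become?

Rule — keep one character in every 3, starting at position 2 (positions 2nd, 5th, 8th, ...).
Doing the same to "walnuts": "au".

au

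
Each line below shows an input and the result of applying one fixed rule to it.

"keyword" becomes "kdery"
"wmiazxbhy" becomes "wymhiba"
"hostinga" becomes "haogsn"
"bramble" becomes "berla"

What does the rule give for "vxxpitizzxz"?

vzxxxzpzi

The transformation: take characters alternately from the front and the back (1st, last, 2nd, 2nd-last, ...), then delete the last 2 characters.
For "vxxpitizzxz", step one produces "vzxxxzpziit"; step two turns that into "vzxxxzpzi".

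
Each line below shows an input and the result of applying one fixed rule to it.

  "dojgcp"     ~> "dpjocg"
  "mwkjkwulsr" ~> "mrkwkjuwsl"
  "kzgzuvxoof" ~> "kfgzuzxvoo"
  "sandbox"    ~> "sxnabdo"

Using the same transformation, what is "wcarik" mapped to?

Each output is the input with this applied: move the last character to the front, then swap each adjacent pair of characters (1↔2, 3↔4, ...).
On "wcarik": the first step gives "kwcari", and the second then gives "wkacir".
(Check on "kzgzuvxoof": → "fkzgzuvxoo" → "kfgzuzxvoo" ✓)

wkacir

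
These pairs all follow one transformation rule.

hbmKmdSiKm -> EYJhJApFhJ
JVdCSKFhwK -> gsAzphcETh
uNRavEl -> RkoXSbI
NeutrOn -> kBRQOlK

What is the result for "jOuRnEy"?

Each output is the input with this applied: flip the case of every letter, then shift every letter 3 places backward in the alphabet (wrapping around).
For "jOuRnEy", step one produces "JoUrNeY"; step two turns that into "GlRoKbV".

GlRoKbV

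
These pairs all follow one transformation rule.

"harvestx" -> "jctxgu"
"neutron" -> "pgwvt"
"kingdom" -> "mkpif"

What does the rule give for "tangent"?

Rule — shift every letter 2 places forward in the alphabet (wrapping around), then delete the last 2 characters.
"tangent" → "vcpigpv" → "vcpig".

vcpig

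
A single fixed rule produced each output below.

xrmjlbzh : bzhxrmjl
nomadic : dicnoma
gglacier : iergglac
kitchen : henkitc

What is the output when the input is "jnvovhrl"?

The rule is to move the last 3 characters to the front (rotate right by 3).
"jnvovhrl" → "hrljnvov".

hrljnvov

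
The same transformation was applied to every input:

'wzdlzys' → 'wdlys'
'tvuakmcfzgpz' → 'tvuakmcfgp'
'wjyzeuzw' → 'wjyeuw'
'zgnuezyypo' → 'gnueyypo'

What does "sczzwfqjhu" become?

scwfqjhu

Rule — remove every "z".
So "sczzwfqjhu" becomes "scwfqjhu".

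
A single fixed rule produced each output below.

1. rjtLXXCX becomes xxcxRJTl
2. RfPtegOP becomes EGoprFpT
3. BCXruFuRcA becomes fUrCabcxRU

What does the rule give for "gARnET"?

NetGar

In each case the input is transformed by: swap the front and back halves of the string, then flip the case of every letter.
On "gARnET": the first step gives "nETgAR", and the second then gives "NetGar".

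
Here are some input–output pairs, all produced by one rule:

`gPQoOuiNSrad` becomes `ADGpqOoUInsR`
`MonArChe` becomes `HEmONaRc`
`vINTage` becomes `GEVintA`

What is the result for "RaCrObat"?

The pattern: move the last 2 characters to the front (rotate right by 2), then flip the case of every letter.
For "RaCrObat", step one produces "atRaCrOb"; step two turns that into "ATrAcRoB".
(Check on "vINTage": → "gevINTa" → "GEVintA" ✓)

ATrAcRoB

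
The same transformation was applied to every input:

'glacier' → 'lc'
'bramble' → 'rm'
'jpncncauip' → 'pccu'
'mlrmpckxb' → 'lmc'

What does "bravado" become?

rv

The pattern: delete the last 2 characters, then keep every other character starting from the second (positions 2nd, 4th, 6th, ...).
On "bravado": the first step gives "brava", and the second then gives "rv".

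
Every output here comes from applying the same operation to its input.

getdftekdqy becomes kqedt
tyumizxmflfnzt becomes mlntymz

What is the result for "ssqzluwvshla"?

vhaszu

The transformation: keep every other character starting from the second (positions 2nd, 4th, 6th, ...), then move the first 3 characters to the end (rotate left by 3).
Working it through for "ssqzluwvshla": intermediate "szuvha", final "vhaszu".
(Check on "getdftekdqy": → "edtkq" → "kqedt" ✓)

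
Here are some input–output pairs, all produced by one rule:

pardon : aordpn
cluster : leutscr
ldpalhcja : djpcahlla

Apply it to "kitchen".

Looking at the pairs, the operation is to take characters alternately from the front and the back (1st, last, 2nd, 2nd-last, ...), then move the first 2 characters to the end (rotate left by 2).
"kitchen" → "kniethc" → "iethckn".

iethckn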